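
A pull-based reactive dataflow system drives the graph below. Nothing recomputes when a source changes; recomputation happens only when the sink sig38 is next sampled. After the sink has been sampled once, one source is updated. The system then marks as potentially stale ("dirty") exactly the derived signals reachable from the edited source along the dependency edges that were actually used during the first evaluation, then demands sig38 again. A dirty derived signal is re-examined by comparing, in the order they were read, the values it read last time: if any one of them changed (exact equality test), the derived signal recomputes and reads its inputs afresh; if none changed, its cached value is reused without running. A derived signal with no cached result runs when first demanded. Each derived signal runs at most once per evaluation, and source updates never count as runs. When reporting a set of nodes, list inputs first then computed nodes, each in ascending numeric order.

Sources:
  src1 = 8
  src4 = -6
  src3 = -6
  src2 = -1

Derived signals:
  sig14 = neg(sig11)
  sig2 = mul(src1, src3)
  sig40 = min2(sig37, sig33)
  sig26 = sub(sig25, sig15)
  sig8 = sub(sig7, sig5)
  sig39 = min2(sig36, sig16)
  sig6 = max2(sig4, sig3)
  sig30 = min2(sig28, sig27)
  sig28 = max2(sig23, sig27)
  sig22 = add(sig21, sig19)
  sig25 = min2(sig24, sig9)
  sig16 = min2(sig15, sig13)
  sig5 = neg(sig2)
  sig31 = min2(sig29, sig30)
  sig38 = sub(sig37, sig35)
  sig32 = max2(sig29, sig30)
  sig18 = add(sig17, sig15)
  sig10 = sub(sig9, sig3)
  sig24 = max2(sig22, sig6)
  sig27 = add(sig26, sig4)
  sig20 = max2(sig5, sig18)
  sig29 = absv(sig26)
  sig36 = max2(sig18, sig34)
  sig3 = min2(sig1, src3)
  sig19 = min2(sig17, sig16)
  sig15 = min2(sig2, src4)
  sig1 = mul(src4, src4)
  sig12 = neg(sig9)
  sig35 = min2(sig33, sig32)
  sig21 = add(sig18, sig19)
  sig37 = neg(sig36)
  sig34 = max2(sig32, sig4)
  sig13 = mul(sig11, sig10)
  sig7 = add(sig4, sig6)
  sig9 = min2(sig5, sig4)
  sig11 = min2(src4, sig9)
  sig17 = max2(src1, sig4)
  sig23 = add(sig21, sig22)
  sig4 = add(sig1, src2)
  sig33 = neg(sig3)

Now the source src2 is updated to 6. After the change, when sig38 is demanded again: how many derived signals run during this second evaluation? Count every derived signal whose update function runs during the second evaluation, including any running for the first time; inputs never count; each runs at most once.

Derived signals that run: sig4, sig6, sig9, sig10, sig11, sig13, sig16, sig17, sig18, sig19, sig21, sig22, sig23, sig24, sig25, sig26, sig27, sig28, sig29, sig30, sig32, sig34, sig35, sig36, sig37, sig38 — 26 in total.

First evaluation (everything demanded from the output):
  sig1 = mul(-6, -6) = 36
  sig2 = mul(8, -6) = -48
  sig3 = min2(36, -6) = -6
  sig4 = add(36, -1) = 35
  sig5 = neg(-48) = 48
  sig6 = max2(35, -6) = 35
  sig9 = min2(48, 35) = 35
  sig10 = sub(35, -6) = 41
  sig11 = min2(-6, 35) = -6
  sig13 = mul(-6, 41) = -246
  sig15 = min2(-48, -6) = -48
  sig16 = min2(-48, -246) = -246
  sig17 = max2(8, 35) = 35
  sig18 = add(35, -48) = -13
  sig19 = min2(35, -246) = -246
  sig21 = add(-13, -246) = -259
  sig22 = add(-259, -246) = -505
  sig23 = add(-259, -505) = -764
  sig24 = max2(-505, 35) = 35
  sig25 = min2(35, 35) = 35
  sig26 = sub(35, -48) = 83
  sig27 = add(83, 35) = 118
  sig28 = max2(-764, 118) = 118
  sig29 = absv(83) = 83
  sig30 = min2(118, 118) = 118
  sig32 = max2(83, 118) = 118
  sig33 = neg(-6) = 6
  sig34 = max2(118, 35) = 118
  sig35 = min2(6, 118) = 6
  sig36 = max2(-13, 118) = 118
  sig37 = neg(118) = -118
  sig38 = sub(-118, 6) = -124

Propagation after the edit:
  sig4: runs — src2 -1->6; result 42.
  sig6: runs — sig4 35->42; result 42.
  sig9: runs — sig4 35->42; result 42.
  sig10: runs — sig9 35->42; result 48.
  sig11: runs — sig9 35->42; result -6 (same value as before).
  sig13: runs — sig10 41->48; result -288.
  sig16: runs — sig13 -246->-288; result -288.
  sig17: runs — sig4 35->42; result 42.
  sig18: runs — sig17 35->42; result -6.
  sig19: runs — sig17 35->42; sig16 -246->-288; result -288.
  sig21: runs — sig18 -13->-6; sig19 -246->-288; result -294.
  sig22: runs — sig21 -259->-294; sig19 -246->-288; result -582.
  sig23: runs — sig21 -259->-294; sig22 -505->-582; result -876.
  sig24: runs — sig22 -505->-582; sig6 35->42; result 42.
  sig25: runs — sig24 35->42; sig9 35->42; result 42.
  sig26: runs — sig25 35->42; result 90.
  sig27: runs — sig26 83->90; sig4 35->42; result 132.
  sig28: runs — sig23 -764->-876; sig27 118->132; result 132.
  sig29: runs — sig26 83->90; result 90.
  sig30: runs — sig28 118->132; sig27 118->132; result 132.
  sig32: runs — sig29 83->90; sig30 118->132; result 132.
  sig34: runs — sig32 118->132; sig4 35->42; result 132.
  sig35: runs — sig32 118->132; result 6 (same value as before).
  sig36: runs — sig18 -13->-6; sig34 118->132; result 132.
  sig37: runs — sig36 118->132; result -132.
  sig38: runs — sig37 -118->-132; result -138.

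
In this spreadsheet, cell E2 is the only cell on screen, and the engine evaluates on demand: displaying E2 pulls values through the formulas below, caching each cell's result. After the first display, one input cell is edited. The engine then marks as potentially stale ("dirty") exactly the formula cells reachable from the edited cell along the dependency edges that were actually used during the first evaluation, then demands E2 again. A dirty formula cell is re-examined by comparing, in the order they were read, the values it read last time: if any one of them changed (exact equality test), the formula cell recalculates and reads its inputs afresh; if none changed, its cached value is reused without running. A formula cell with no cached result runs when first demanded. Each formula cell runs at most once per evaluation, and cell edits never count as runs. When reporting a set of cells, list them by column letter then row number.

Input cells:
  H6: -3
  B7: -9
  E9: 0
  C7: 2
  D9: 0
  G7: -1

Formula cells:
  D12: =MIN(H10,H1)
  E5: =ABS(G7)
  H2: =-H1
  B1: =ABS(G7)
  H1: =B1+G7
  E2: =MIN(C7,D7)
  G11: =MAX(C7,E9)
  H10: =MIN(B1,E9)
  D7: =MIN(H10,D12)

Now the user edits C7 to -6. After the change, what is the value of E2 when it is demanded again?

E2 now evaluates to -6.

Initial pass — values computed on the first demand:
  B1 = ABS(-1) = 1
  H1 = 1 + -1 = 0
  H10 = MIN(1, 0) = 0
  D12 = MIN(0, 0) = 0
  D7 = MIN(0, 0) = 0
  E2 = MIN(2, 0) = 0

Second demand — change propagation:
  E2: re-runs because C7 2->-6; new result -6.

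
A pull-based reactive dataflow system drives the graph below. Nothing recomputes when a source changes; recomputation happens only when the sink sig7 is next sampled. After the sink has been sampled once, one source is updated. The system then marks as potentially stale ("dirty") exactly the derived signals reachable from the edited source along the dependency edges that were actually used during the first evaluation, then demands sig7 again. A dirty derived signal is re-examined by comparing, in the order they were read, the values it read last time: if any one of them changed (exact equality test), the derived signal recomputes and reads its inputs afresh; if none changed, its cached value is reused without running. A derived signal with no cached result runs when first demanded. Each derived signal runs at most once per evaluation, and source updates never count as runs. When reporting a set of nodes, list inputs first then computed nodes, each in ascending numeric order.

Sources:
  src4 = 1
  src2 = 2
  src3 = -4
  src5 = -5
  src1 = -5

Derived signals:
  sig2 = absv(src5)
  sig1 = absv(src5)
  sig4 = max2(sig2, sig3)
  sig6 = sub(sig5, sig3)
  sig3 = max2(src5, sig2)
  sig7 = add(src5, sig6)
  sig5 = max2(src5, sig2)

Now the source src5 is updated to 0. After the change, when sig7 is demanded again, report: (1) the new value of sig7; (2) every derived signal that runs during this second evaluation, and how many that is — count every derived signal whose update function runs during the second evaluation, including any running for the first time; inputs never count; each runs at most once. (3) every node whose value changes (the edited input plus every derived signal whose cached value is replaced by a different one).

New value of sig7: 0.
Derived signals that run: sig2, sig3, sig5, sig6, sig7 — 5 in total.
Values that change: src5, sig2, sig3, sig5, sig7.

First evaluation (everything demanded from the output):
  sig2 = absv(-5) = 5
  sig3 = max2(-5, 5) = 5
  sig5 = max2(-5, 5) = 5
  sig6 = sub(5, 5) = 0
  sig7 = add(-5, 0) = -5

Propagation after the edit:
  sig2: runs — src5 -5->0; result 0.
  sig3: runs — src5 -5->0; sig2 5->0; result 0.
  sig5: runs — src5 -5->0; sig2 5->0; result 0.
  sig6: runs — sig5 5->0; sig3 5->0; result 0 (same value as before).
  sig7: runs — src5 -5->0; result 0.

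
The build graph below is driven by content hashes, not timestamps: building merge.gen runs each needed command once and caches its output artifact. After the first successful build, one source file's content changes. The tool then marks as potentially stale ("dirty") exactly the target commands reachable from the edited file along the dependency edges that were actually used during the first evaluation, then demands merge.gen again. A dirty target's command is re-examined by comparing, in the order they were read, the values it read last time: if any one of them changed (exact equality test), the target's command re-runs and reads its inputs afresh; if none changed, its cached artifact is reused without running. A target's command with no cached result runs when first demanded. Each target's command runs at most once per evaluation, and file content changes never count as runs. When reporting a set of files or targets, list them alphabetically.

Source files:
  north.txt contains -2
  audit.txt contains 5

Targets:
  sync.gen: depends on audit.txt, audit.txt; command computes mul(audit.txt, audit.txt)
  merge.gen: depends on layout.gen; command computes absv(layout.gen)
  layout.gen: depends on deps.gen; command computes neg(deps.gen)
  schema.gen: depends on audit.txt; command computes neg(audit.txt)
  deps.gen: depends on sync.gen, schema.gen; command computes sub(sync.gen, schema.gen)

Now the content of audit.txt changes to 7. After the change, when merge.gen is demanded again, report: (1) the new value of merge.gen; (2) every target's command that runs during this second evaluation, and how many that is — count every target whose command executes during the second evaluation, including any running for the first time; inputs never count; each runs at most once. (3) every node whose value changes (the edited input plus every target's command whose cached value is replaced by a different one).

Initial pass — values computed on the first demand:
  schema.gen = neg(5) = -5
  sync.gen = mul(5, 5) = 25
  deps.gen = sub(25, -5) = 30
  layout.gen = neg(30) = -30
  merge.gen = absv(-30) = 30

Second demand — change propagation:
  schema.gen: re-runs because audit.txt 5->7; new result -7.
  sync.gen: re-runs because audit.txt 5->7; audit.txt 5->7; new result 49.
  deps.gen: re-runs because sync.gen 25->49; schema.gen -5->-7; new result 56.
  layout.gen: re-runs because deps.gen 30->56; new result -56.
  merge.gen: re-runs because layout.gen -30->-56; new result 56.

merge.gen now evaluates to 56.
Run set: deps.gen, layout.gen, merge.gen, schema.gen, sync.gen (5 run).
Changed values: audit.txt, deps.gen, layout.gen, merge.gen, schema.gen, sync.gen.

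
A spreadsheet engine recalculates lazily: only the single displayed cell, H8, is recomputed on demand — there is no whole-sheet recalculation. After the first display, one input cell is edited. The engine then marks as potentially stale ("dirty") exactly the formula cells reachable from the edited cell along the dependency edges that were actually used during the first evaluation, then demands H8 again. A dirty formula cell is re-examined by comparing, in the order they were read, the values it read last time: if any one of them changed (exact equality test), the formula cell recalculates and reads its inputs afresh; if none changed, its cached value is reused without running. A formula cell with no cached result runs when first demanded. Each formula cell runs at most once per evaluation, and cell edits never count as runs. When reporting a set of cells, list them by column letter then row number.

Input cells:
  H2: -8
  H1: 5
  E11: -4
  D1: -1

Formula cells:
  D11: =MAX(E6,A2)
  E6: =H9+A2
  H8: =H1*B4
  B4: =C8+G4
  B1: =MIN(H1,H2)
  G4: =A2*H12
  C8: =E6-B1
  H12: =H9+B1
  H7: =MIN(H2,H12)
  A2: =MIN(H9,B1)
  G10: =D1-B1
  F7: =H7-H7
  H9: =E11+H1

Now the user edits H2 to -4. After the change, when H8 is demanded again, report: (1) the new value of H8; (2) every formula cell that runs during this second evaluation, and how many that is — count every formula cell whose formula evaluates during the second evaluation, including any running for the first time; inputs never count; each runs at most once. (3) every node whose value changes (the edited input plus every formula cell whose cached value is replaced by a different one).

New value of H8: 65.
Formula cells that run: A2, B1, B4, C8, E6, G4, H8, H12 — 8 in total.
Values that change: A2, B1, B4, E6, G4, H2, H8, H12.

First evaluation (everything demanded from the output):
  B1 = MIN(5, -8) = -8
  H9 = -4 + 5 = 1
  A2 = MIN(1, -8) = -8
  E6 = 1 + -8 = -7
  C8 = -7 - -8 = 1
  H12 = 1 + -8 = -7
  G4 = -8 * -7 = 56
  B4 = 1 + 56 = 57
  H8 = 5 * 57 = 285

Propagation after the edit:
  B1: runs — H2 -8->-4; result -4.
  A2: runs — B1 -8->-4; result -4.
  E6: runs — A2 -8->-4; result -3.
  C8: runs — E6 -7->-3; B1 -8->-4; result 1 (same value as before).
  H12: runs — B1 -8->-4; result -3.
  G4: runs — A2 -8->-4; H12 -7->-3; result 12.
  B4: runs — G4 56->12; result 13.
  H8: runs — B4 57->13; result 65.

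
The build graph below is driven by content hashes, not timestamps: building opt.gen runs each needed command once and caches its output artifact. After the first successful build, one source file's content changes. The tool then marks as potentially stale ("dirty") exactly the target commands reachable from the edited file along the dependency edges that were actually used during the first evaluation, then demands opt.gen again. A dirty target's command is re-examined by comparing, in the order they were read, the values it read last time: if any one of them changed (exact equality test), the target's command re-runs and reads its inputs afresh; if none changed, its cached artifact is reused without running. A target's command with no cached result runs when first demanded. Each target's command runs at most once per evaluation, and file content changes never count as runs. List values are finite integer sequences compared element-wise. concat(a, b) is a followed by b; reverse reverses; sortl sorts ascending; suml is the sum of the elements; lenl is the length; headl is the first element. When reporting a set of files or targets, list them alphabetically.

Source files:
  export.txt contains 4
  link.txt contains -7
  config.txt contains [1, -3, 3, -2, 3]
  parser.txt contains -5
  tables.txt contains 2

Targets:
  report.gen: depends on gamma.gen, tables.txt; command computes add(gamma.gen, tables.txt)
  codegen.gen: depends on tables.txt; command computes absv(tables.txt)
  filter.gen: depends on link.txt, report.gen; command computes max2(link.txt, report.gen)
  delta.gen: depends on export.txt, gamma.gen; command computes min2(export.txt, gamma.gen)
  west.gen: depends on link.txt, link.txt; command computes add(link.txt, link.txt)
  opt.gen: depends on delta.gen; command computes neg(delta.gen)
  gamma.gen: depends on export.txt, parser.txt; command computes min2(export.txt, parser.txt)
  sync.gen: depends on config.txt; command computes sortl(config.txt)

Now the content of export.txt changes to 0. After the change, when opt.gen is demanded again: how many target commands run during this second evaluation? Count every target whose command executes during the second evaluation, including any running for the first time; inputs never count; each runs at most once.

Run set: delta.gen, gamma.gen (2 run).
The important point: at opt.gen every value read last time is unchanged, so the dirty flag clears without a run.

Initial pass — values computed on the first demand:
  gamma.gen = min2(4, -5) = -5
  delta.gen = min2(4, -5) = -5
  opt.gen = neg(-5) = 5

Second demand — change propagation:
  gamma.gen: re-runs because export.txt 4->0; new result -5 (unchanged).
  delta.gen: re-runs because export.txt 4->0; new result -5 (unchanged).
  opt.gen: re-examined; everything it read last time is the same (delta.gen unchanged) — cache 5 kept, no run.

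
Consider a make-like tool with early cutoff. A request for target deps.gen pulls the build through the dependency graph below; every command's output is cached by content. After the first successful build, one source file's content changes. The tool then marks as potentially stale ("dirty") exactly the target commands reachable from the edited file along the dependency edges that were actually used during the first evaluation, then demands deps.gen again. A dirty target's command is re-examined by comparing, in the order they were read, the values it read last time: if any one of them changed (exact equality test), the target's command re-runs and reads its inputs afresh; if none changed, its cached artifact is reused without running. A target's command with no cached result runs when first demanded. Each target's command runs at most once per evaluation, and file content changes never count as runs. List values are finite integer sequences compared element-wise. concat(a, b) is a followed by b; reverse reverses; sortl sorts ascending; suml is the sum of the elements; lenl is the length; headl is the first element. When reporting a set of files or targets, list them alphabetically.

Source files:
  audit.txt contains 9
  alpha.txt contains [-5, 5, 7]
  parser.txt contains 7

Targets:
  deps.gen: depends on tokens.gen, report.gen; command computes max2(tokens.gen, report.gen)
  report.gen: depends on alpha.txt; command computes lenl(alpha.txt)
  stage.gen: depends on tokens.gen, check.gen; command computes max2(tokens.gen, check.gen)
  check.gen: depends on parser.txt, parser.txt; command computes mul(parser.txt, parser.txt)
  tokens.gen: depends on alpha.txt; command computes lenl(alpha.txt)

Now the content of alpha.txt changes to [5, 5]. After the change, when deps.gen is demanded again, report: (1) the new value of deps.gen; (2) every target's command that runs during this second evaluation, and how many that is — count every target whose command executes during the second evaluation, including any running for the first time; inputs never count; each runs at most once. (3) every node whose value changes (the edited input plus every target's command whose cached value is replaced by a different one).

First demand of the output computes:
  report.gen = lenl([-5, 5, 7]) = 3
  tokens.gen = lenl([-5, 5, 7]) = 3
  deps.gen = max2(3, 3) = 3

After the edit, cleaning proceeds:
  report.gen: a read changed (alpha.txt [-5, 5, 7]->[5, 5]) — executes, giving 2.
  tokens.gen: a read changed (alpha.txt [-5, 5, 7]->[5, 5]) — executes, giving 2.
  deps.gen: a read changed (tokens.gen 3->2; report.gen 3->2) — executes, giving 2.

Demanding deps.gen again yields 2.
3 target commands run: deps.gen, report.gen, tokens.gen.
The nodes whose values change: alpha.txt, deps.gen, report.gen, tokens.gen.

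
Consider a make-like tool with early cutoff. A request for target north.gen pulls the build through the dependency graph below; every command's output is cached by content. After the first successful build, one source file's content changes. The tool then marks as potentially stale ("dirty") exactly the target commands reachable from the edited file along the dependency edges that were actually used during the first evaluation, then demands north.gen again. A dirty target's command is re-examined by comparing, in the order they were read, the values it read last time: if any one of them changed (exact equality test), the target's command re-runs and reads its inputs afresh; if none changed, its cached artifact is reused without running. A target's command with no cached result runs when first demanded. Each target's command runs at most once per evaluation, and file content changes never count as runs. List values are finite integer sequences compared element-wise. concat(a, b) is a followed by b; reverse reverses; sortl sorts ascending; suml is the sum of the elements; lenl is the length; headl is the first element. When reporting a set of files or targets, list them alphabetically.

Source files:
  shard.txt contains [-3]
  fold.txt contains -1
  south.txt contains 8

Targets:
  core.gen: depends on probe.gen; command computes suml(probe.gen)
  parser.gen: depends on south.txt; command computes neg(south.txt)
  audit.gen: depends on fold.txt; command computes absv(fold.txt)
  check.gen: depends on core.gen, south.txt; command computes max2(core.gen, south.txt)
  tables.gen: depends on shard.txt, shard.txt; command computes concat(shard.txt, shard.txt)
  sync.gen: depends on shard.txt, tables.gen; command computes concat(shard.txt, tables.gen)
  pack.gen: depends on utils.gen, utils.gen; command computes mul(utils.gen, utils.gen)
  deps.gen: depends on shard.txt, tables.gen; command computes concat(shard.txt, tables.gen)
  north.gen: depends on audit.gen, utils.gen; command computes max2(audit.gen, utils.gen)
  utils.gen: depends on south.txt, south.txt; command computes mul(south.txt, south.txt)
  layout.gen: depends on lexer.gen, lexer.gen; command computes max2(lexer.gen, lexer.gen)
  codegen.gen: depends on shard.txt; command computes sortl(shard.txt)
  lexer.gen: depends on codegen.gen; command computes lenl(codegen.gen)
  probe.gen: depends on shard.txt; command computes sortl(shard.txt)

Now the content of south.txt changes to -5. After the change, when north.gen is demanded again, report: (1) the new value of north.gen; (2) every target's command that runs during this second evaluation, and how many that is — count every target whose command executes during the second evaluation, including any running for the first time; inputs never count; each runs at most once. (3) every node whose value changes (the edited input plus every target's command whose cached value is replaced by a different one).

First demand of the output computes:
  audit.gen = absv(-1) = 1
  utils.gen = mul(8, 8) = 64
  north.gen = max2(1, 64) = 64

After the edit, cleaning proceeds:
  utils.gen: a read changed (south.txt 8->-5; south.txt 8->-5) — executes, giving 25.
  north.gen: a read changed (utils.gen 64->25) — executes, giving 25.

Demanding north.gen again yields 25.
2 target commands run: north.gen, utils.gen.
The nodes whose values change: north.gen, south.txt, utils.gen.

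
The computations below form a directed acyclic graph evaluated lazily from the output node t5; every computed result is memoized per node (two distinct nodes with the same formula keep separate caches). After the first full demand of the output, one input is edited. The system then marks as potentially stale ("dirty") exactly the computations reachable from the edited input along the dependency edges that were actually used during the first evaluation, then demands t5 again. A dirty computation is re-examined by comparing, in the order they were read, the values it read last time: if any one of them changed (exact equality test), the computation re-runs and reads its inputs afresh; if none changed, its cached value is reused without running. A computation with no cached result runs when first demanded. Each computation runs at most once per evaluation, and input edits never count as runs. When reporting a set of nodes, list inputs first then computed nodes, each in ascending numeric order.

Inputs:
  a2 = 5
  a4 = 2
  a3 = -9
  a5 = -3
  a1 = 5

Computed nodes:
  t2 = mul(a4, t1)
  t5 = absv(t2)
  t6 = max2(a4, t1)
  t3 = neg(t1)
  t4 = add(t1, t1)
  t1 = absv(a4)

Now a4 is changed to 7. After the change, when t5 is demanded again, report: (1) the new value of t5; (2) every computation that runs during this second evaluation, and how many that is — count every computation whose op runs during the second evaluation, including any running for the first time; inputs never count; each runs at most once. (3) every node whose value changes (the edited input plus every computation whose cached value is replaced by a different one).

Demanding t5 again yields 49.
3 computations run: t1, t2, t5.
The nodes whose values change: a4, t1, t2, t5.

First demand of the output computes:
  t1 = absv(2) = 2
  t2 = mul(2, 2) = 4
  t5 = absv(4) = 4

After the edit, cleaning proceeds:
  t1: a read changed (a4 2->7) — executes, giving 7.
  t2: a read changed (a4 2->7; t1 2->7) — executes, giving 49.
  t5: a read changed (t2 4->49) — executes, giving 49.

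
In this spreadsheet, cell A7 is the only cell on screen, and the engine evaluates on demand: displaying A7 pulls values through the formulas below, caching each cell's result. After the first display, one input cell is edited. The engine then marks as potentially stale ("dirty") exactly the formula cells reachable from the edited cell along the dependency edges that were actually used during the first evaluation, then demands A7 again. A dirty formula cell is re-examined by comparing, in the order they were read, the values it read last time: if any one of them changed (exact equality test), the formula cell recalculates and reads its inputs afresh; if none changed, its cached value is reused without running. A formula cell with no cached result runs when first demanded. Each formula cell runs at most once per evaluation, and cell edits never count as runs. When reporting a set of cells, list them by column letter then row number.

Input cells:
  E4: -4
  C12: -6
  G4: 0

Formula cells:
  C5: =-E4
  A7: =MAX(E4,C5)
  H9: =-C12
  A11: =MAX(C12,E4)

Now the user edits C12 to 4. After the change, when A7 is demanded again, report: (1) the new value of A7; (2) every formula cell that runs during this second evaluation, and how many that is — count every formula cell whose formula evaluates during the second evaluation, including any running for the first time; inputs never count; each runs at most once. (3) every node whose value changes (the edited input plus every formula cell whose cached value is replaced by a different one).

A7 now evaluates to 4.
Run set: none (0 run).
Changed values: C12.
The important point: nothing the output needs ever reads C12, so the edit is invisible to it.

Initial pass — values computed on the first demand:
  C5 = -(-4) = 4
  A7 = MAX(-4, 4) = 4

Second demand — change propagation:
  no demanded computation ever read C12, so the edit dirties nothing and nothing runs.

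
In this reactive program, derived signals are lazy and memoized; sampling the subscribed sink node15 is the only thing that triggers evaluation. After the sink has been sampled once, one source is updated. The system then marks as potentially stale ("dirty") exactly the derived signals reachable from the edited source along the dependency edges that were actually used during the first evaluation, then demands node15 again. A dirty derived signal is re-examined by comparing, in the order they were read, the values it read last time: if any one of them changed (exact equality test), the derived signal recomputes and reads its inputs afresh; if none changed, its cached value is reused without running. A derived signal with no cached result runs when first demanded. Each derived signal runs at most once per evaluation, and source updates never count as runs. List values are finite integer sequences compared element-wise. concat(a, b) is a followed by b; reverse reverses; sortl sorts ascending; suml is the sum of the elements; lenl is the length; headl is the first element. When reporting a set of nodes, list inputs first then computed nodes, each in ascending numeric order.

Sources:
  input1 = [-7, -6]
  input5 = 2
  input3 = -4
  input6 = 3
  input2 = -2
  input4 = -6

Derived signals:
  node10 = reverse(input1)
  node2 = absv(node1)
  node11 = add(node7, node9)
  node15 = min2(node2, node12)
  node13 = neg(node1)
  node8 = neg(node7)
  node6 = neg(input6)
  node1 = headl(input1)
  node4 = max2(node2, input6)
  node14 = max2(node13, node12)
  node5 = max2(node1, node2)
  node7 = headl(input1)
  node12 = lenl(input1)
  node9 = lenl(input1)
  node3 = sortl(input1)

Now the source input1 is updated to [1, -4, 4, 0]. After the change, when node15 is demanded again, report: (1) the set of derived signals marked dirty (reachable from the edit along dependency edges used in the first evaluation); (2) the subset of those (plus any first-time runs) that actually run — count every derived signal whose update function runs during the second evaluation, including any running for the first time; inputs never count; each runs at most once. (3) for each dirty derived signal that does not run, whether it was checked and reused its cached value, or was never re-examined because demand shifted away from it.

First demand of the output computes:
  node1 = headl([-7, -6]) = -7
  node2 = absv(-7) = 7
  node12 = lenl([-7, -6]) = 2
  node15 = min2(7, 2) = 2

After the edit, cleaning proceeds:
  node1: a read changed (input1 [-7, -6]->[1, -4, 4, 0]) — executes, giving 1.
  node2: a read changed (node1 -7->1) — executes, giving 1.
  node12: a read changed (input1 [-7, -6]->[1, -4, 4, 0]) — executes, giving 4.
  node15: a read changed (node2 7->1; node12 2->4) — executes, giving 1.

The edit dirties: node1, node2, node12, node15.
4 derived signals run: node1, node2, node12, node15.
No dirty derived signal escaped a run.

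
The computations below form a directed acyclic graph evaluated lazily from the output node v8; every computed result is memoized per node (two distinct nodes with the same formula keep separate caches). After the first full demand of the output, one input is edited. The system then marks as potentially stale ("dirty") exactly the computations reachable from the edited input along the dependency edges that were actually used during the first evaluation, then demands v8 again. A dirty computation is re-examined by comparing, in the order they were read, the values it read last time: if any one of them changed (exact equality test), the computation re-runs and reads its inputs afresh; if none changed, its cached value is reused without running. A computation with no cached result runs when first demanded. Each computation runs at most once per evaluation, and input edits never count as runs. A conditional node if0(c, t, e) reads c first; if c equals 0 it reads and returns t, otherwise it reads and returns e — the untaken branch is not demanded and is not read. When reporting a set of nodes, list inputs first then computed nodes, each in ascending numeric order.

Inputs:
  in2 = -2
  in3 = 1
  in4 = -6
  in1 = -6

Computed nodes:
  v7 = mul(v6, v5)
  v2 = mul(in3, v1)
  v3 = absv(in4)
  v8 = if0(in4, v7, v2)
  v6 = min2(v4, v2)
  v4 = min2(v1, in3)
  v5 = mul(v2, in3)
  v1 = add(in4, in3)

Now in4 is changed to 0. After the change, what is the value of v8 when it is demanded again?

First demand of the output computes:
  v1 = add(-6, 1) = -5
  v2 = mul(1, -5) = -5
  v8 = if0(in4=-6 -> else branch v2) = -5

After the edit, cleaning proceeds:
  v1: a read changed (in4 -6->0) — executes, giving 1.
  v2: a read changed (v1 -5->1) — executes, giving 1.
  v4: had never run; runs now, result 1.
  v5: had never run; runs now, result 1.
  v6: had never run; runs now, result 1.
  v7: had never run; runs now, result 1.
  v8: a read changed (in4 -6->0; v2 -5->1) — executes, giving 1.

Note the branch switch — v4, v5, v6, v7 had no cache and run now for the first time.

Demanding v8 again yields 1.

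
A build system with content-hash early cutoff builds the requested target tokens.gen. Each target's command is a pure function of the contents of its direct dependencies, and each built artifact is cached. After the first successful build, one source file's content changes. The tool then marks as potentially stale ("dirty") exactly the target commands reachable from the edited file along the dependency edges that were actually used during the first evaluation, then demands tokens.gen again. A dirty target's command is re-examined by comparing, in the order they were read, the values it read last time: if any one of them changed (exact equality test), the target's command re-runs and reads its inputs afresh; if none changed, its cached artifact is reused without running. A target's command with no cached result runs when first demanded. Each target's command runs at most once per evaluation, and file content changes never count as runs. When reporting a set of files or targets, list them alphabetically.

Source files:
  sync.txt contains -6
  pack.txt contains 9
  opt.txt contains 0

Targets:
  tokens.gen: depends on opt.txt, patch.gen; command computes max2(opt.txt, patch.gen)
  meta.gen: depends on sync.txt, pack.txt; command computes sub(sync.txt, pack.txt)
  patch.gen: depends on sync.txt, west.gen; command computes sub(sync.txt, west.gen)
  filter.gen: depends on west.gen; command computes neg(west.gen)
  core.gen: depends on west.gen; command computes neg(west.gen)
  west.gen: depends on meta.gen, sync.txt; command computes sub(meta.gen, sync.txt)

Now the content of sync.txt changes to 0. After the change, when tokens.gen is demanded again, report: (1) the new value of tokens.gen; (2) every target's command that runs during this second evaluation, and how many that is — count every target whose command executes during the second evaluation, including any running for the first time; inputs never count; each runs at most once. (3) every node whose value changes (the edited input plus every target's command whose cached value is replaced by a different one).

First evaluation (everything demanded from the output):
  meta.gen = sub(-6, 9) = -15
  west.gen = sub(-15, -6) = -9
  patch.gen = sub(-6, -9) = 3
  tokens.gen = max2(0, 3) = 3

Propagation after the edit:
  meta.gen: runs — sync.txt -6->0; result -9.
  west.gen: runs — meta.gen -15->-9; sync.txt -6->0; result -9 (same value as before).
  patch.gen: runs — sync.txt -6->0; result 9.
  tokens.gen: runs — patch.gen 3->9; result 9.

New value of tokens.gen: 9.
Target commands that run: meta.gen, patch.gen, tokens.gen, west.gen — 4 in total.
Values that change: meta.gen, patch.gen, sync.txt, tokens.gen.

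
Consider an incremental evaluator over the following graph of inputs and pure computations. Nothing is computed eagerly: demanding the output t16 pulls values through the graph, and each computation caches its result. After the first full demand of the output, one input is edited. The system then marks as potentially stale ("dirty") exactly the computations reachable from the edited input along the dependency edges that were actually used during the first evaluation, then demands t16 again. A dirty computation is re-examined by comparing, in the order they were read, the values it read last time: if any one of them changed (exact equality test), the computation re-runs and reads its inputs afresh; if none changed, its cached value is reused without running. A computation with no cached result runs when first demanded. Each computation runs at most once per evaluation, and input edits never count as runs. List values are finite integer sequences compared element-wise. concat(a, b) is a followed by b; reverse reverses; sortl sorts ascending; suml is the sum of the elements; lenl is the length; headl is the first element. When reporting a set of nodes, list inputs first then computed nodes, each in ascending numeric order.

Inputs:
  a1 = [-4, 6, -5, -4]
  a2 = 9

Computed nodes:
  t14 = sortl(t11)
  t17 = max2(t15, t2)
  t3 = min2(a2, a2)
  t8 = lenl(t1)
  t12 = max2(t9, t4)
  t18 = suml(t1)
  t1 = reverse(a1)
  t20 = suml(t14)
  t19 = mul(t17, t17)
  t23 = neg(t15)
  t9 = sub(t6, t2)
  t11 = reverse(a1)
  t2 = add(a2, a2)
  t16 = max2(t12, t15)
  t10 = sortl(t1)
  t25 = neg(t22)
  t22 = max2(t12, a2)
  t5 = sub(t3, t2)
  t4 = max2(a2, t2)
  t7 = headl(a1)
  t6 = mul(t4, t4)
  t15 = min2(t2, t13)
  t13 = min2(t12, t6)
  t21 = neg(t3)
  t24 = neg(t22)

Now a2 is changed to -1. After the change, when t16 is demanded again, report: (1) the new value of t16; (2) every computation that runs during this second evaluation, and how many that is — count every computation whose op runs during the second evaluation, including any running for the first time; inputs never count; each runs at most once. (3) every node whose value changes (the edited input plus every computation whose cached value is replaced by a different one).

t16 now evaluates to 3.
Run set: t2, t4, t6, t9, t12, t13, t15, t16 (8 run).
Changed values: a2, t2, t4, t6, t9, t12, t13, t15, t16.

Initial pass — values computed on the first demand:
  t2 = add(9, 9) = 18
  t4 = max2(9, 18) = 18
  t6 = mul(18, 18) = 324
  t9 = sub(324, 18) = 306
  t12 = max2(306, 18) = 306
  t13 = min2(306, 324) = 306
  t15 = min2(18, 306) = 18
  t16 = max2(306, 18) = 306

Second demand — change propagation:
  t2: re-runs because a2 9->-1; a2 9->-1; new result -2.
  t4: re-runs because a2 9->-1; t2 18->-2; new result -1.
  t6: re-runs because t4 18->-1; t4 18->-1; new result 1.
  t9: re-runs because t6 324->1; t2 18->-2; new result 3.
  t12: re-runs because t9 306->3; t4 18->-1; new result 3.
  t13: re-runs because t12 306->3; t6 324->1; new result 1.
  t15: re-runs because t2 18->-2; t13 306->1; new result -2.
  t16: re-runs because t12 306->3; t15 18->-2; new result 3.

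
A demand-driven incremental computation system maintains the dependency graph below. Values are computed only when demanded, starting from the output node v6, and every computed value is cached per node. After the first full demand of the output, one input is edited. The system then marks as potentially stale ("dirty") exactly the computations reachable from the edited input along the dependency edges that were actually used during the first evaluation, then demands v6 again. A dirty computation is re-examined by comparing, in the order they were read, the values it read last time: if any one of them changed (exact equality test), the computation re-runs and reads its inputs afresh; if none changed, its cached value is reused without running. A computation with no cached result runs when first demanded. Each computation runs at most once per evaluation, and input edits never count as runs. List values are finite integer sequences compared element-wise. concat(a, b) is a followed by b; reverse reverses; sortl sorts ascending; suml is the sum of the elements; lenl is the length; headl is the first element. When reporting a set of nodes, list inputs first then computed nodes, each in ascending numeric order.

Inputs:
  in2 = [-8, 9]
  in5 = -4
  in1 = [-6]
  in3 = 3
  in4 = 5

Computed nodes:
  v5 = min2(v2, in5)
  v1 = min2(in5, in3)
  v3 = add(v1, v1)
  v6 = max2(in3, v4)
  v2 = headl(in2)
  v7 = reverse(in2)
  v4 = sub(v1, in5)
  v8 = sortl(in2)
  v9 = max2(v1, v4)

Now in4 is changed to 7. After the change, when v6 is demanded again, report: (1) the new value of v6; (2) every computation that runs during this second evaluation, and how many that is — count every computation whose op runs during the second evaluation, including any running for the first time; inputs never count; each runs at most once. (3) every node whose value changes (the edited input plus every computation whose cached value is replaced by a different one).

First evaluation (everything demanded from the output):
  v1 = min2(-4, 3) = -4
  v4 = sub(-4, -4) = 0
  v6 = max2(3, 0) = 3

Propagation after the edit:
  in4 feeds no computation that the output demands — nothing is marked dirty and nothing runs.

Key observation: in4 is never demanded by the output, so the edit triggers no recomputation at all.

New value of v6: 3.
Computations that run: none — 0 in total.
Values that change: in4.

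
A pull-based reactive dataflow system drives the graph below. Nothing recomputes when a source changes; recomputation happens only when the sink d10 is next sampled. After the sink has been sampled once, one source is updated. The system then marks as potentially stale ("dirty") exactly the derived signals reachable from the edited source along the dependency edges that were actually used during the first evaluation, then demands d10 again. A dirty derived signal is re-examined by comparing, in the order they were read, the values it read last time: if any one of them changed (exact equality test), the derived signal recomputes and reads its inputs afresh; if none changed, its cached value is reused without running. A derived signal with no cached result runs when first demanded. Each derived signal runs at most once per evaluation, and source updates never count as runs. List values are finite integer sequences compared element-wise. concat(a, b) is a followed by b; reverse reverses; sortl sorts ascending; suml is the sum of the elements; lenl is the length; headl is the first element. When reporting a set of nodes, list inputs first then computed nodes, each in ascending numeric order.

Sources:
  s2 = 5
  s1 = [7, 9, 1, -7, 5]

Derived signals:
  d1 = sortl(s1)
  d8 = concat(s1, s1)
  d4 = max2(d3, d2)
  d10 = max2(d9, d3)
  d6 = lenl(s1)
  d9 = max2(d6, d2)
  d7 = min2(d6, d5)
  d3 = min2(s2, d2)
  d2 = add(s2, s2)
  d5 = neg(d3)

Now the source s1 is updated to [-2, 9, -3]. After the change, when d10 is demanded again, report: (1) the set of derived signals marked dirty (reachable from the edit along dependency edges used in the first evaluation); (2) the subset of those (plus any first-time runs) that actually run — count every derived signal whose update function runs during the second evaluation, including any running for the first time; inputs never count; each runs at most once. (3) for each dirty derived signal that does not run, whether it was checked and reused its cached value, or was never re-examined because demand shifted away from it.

First evaluation (everything demanded from the output):
  d2 = add(5, 5) = 10
  d3 = min2(5, 10) = 5
  d6 = lenl([7, 9, 1, -7, 5]) = 5
  d9 = max2(5, 10) = 10
  d10 = max2(10, 5) = 10

Propagation after the edit:
  d6: runs — s1 [7, 9, 1, -7, 5]->[-2, 9, -3]; result 3.
  d9: runs — d6 5->3; result 10 (same value as before).
  d10: checked — values it read are unchanged (d9 unchanged, d3 unchanged); reused cached 10 without running.

Key observation: the change is absorbed at d9 — it re-runs but produces the same value, and the output's value is unchanged.

Marked dirty: d6, d9, d10.
Derived signals that run: d6, d9 — 2 in total.
Checked but reused from cache: d10.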